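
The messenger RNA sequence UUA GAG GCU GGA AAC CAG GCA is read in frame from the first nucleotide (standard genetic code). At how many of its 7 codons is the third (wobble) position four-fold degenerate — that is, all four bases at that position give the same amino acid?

3

Codon 1 UUA (Leu): third position 2-fold.
Codon 2 GAG (Glu): third position 2-fold.
Codon 3 GCU (Ala): third position 4-fold.
Codon 4 GGA (Gly): third position 4-fold.
Codon 5 AAC (Asn): third position 2-fold.
Codon 6 CAG (Gln): third position 2-fold.
Codon 7 GCA (Ala): third position 4-fold.
Four-fold degenerate third positions: 3.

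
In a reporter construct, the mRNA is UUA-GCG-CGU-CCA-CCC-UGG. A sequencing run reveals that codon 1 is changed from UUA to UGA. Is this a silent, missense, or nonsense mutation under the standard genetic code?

nonsense

Position 2 falls in codon 1: UUA → Leu.
After the substitution the codon is UGA → Stop.
The new codon is a stop codon, so this is a nonsense mutation.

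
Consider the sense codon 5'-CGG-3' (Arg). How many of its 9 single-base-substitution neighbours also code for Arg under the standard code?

Position 1: AGG → 1 synonymous.
Position 2: none → 0 synonymous.
Position 3: CGU, CGC, CGA → 3 synonymous.
Total: 1 + 0 + 3 = 4.

4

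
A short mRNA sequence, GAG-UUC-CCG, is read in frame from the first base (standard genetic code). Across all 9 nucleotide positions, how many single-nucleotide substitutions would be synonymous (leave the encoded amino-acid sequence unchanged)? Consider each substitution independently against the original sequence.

Codon 1 (GAG, Glu): 1 synonymous substitution.
Codon 2 (UUC, Phe): 1 synonymous substitution.
Codon 3 (CCG, Pro): 3 synonymous substitutions.
Total: 1 + 1 + 3 = 5.

5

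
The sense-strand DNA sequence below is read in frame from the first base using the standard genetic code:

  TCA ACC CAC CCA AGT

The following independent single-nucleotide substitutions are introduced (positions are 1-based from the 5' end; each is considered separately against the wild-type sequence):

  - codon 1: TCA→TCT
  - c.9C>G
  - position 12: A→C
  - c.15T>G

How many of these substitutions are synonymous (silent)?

Codon 1: TCA (Ser) → TCT (Ser) — synonymous.
Codon 3: CAC (His) → CAG (Gln) — missense.
Codon 4: CCA (Pro) → CCC (Pro) — synonymous.
Codon 5: AGT (Ser) → AGG (Arg) — missense.
Synonymous: 2 of 4.

2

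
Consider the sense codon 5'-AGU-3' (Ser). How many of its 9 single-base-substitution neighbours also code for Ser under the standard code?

Position 1: none → 0 synonymous.
Position 2: none → 0 synonymous.
Position 3: AGC → 1 synonymous.
Total: 0 + 0 + 1 = 1.

1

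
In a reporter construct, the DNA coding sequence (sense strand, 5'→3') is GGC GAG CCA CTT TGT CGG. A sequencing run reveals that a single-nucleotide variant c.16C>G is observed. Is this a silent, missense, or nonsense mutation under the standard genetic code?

missense

Position 16 falls in codon 6: CGG → Arg.
After the substitution the codon is GGG → Gly.
Arg ≠ Gly, so this is a missense mutation.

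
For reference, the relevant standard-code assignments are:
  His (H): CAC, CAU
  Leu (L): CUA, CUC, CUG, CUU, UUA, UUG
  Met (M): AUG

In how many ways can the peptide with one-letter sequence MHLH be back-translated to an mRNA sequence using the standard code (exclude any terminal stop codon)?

Met: 1 codon.
His: 2 codons.
Leu: 6 codons.
His: 2 codons.
1 × 2 × 6 × 2 = 24.

24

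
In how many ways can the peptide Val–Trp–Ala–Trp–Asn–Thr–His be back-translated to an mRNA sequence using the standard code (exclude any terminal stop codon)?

Val: 4 codons.
Trp: 1 codon.
Ala: 4 codons.
Trp: 1 codon.
Asn: 2 codons.
Thr: 4 codons.
His: 2 codons.
4 × 1 × 4 × 1 × 2 × 4 × 2 = 256.

256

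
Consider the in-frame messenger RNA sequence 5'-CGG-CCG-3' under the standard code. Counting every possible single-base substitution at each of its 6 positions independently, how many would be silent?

Codon 1 (CGG, Arg): 4 synonymous substitutions.
Codon 2 (CCG, Pro): 3 synonymous substitutions.
Total: 4 + 3 = 7.

7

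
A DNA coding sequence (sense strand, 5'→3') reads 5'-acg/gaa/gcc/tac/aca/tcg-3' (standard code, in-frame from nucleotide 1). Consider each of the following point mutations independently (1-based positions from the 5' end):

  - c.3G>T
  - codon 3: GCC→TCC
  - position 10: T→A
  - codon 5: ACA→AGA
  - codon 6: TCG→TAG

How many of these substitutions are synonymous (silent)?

1

Codon 1: ACG (Thr) → ACT (Thr) — synonymous.
Codon 3: GCC (Ala) → TCC (Ser) — missense.
Codon 4: TAC (Tyr) → AAC (Asn) — missense.
Codon 5: ACA (Thr) → AGA (Arg) — missense.
Codon 6: TCG (Ser) → TAG (Stop) — nonsense.
Synonymous: 1 of 5.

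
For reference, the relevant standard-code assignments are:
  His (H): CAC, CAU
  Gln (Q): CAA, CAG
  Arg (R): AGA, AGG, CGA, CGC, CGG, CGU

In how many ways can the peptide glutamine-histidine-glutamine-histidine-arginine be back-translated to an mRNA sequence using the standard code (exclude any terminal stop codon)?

Gln: 2 codons.
His: 2 codons.
Gln: 2 codons.
His: 2 codons.
Arg: 6 codons.
2 × 2 × 2 × 2 × 6 = 96.

96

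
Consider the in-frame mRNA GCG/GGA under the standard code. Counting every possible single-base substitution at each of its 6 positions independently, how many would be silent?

6

Codon 1 (GCG, Ala): 3 synonymous substitutions.
Codon 2 (GGA, Gly): 3 synonymous substitutions.
Total: 3 + 3 = 6.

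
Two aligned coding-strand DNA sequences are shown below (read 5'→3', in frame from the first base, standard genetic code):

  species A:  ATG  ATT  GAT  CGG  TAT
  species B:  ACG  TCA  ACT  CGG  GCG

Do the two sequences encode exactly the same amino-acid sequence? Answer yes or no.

no

Codon 1: ATG Met / ACG Thr — nonsynonymous.
Codon 2: ATT Ile / TCA Ser — nonsynonymous.
Codon 3: GAT Asp / ACT Thr — nonsynonymous.
Codon 4: CGG Arg / CGG Arg — identical.
Codon 5: TAT Tyr / GCG Ala — nonsynonymous.
Nonsynonymous differences: 4 → different protein.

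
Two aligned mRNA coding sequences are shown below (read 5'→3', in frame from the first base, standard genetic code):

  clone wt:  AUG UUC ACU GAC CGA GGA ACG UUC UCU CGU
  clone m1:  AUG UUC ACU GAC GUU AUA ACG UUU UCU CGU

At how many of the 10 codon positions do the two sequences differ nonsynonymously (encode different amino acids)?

2

Codon 1: AUG Met / AUG Met — identical.
Codon 2: UUC Phe / UUC Phe — identical.
Codon 3: ACU Thr / ACU Thr — identical.
Codon 4: GAC Asp / GAC Asp — identical.
Codon 5: CGA Arg / GUU Val — nonsynonymous.
Codon 6: GGA Gly / AUA Ile — nonsynonymous.
Codon 7: ACG Thr / ACG Thr — identical.
Codon 8: UUC Phe / UUU Phe — synonymous.
Codon 9: UCU Ser / UCU Ser — identical.
Codon 10: CGU Arg / CGU Arg — identical.
Nonsynonymous differences: 2.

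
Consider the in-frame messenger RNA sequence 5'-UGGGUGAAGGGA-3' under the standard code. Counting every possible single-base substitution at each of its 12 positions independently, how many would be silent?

7

Codon 1 (UGG, Trp): 0 synonymous substitutions.
Codon 2 (GUG, Val): 3 synonymous substitutions.
Codon 3 (AAG, Lys): 1 synonymous substitution.
Codon 4 (GGA, Gly): 3 synonymous substitutions.
Total: 0 + 3 + 1 + 3 = 7.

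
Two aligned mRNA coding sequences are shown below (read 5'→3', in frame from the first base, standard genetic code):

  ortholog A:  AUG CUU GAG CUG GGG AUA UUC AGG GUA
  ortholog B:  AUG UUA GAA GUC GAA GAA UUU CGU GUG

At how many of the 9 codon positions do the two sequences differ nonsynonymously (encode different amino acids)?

3

Codon 1: AUG Met / AUG Met — identical.
Codon 2: CUU Leu / UUA Leu — synonymous.
Codon 3: GAG Glu / GAA Glu — synonymous.
Codon 4: CUG Leu / GUC Val — nonsynonymous.
Codon 5: GGG Gly / GAA Glu — nonsynonymous.
Codon 6: AUA Ile / GAA Glu — nonsynonymous.
Codon 7: UUC Phe / UUU Phe — synonymous.
Codon 8: AGG Arg / CGU Arg — synonymous.
Codon 9: GUA Val / GUG Val — synonymous.
Nonsynonymous differences: 3.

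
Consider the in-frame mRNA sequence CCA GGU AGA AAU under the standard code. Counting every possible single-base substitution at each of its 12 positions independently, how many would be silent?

Codon 1 (CCA, Pro): 3 synonymous substitutions.
Codon 2 (GGU, Gly): 3 synonymous substitutions.
Codon 3 (AGA, Arg): 2 synonymous substitutions.
Codon 4 (AAU, Asn): 1 synonymous substitution.
Total: 3 + 3 + 2 + 1 = 9.

9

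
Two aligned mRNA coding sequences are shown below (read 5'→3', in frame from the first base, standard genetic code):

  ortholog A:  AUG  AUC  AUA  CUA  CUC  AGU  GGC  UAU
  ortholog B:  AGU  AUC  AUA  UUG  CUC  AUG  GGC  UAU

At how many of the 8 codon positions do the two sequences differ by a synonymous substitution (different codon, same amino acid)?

Codon 1: AUG Met / AGU Ser — nonsynonymous.
Codon 2: AUC Ile / AUC Ile — identical.
Codon 3: AUA Ile / AUA Ile — identical.
Codon 4: CUA Leu / UUG Leu — synonymous.
Codon 5: CUC Leu / CUC Leu — identical.
Codon 6: AGU Ser / AUG Met — nonsynonymous.
Codon 7: GGC Gly / GGC Gly — identical.
Codon 8: UAU Tyr / UAU Tyr — identical.
Synonymous differences: 1.

1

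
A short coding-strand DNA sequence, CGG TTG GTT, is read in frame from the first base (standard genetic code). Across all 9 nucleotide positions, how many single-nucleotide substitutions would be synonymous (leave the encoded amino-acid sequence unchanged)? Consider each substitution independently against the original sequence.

Codon 1 (CGG, Arg): 4 synonymous substitutions.
Codon 2 (TTG, Leu): 2 synonymous substitutions.
Codon 3 (GTT, Val): 3 synonymous substitutions.
Total: 4 + 2 + 3 = 9.

9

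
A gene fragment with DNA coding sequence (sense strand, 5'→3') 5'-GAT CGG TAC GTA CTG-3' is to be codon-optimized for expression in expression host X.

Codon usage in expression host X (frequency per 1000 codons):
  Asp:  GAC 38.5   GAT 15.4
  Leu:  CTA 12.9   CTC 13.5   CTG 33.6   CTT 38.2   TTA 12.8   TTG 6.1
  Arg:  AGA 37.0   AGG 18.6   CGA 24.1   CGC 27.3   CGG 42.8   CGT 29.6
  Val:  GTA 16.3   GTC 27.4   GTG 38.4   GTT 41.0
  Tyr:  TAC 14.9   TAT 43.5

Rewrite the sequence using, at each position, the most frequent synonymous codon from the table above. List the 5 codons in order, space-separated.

Codon 1 (Asp): best is GAC at 38.5.
Codon 2 (Arg): best is CGG at 42.8.
Codon 3 (Tyr): best is TAT at 43.5.
Codon 4 (Val): best is GTT at 41.0.
Codon 5 (Leu): best is CTT at 38.2.

GAC CGG TAT GTT CTT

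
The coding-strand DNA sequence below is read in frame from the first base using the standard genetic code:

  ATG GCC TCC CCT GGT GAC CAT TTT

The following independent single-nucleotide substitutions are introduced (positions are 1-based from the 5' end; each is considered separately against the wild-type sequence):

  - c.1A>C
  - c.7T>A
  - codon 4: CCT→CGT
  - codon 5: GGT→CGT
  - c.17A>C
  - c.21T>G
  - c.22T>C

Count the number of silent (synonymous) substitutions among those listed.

Codon 1: ATG (Met) → CTG (Leu) — missense.
Codon 3: TCC (Ser) → ACC (Thr) — missense.
Codon 4: CCT (Pro) → CGT (Arg) — missense.
Codon 5: GGT (Gly) → CGT (Arg) — missense.
Codon 6: GAC (Asp) → GCC (Ala) — missense.
Codon 7: CAT (His) → CAG (Gln) — missense.
Codon 8: TTT (Phe) → CTT (Leu) — missense.
Synonymous: 0 of 7.

0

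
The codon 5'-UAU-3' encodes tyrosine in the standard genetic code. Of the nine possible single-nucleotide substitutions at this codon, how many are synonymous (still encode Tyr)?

1

Position 1: none → 0 synonymous.
Position 2: none → 0 synonymous.
Position 3: UAC → 1 synonymous.
Total: 0 + 0 + 1 = 1.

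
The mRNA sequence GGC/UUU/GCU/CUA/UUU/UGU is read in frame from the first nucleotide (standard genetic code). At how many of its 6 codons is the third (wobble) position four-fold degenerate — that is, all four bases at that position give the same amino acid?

3

Codon 1 GGC (Gly): third position 4-fold.
Codon 2 UUU (Phe): third position 2-fold.
Codon 3 GCU (Ala): third position 4-fold.
Codon 4 CUA (Leu): third position 4-fold.
Codon 5 UUU (Phe): third position 2-fold.
Codon 6 UGU (Cys): third position 2-fold.
Four-fold degenerate third positions: 3.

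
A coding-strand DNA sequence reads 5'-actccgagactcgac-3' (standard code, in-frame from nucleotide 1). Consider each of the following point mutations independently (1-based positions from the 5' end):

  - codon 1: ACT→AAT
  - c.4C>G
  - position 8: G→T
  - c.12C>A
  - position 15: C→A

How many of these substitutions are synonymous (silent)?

1

Codon 1: ACT (Thr) → AAT (Asn) — missense.
Codon 2: CCG (Pro) → GCG (Ala) — missense.
Codon 3: AGA (Arg) → ATA (Ile) — missense.
Codon 4: CTC (Leu) → CTA (Leu) — synonymous.
Codon 5: GAC (Asp) → GAA (Glu) — missense.
Synonymous: 1 of 5.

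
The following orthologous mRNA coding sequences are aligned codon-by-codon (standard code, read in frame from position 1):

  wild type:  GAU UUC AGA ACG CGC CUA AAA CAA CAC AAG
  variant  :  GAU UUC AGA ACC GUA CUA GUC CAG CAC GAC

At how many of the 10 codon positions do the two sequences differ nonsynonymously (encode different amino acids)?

Codon 1: GAU Asp / GAU Asp — identical.
Codon 2: UUC Phe / UUC Phe — identical.
Codon 3: AGA Arg / AGA Arg — identical.
Codon 4: ACG Thr / ACC Thr — synonymous.
Codon 5: CGC Arg / GUA Val — nonsynonymous.
Codon 6: CUA Leu / CUA Leu — identical.
Codon 7: AAA Lys / GUC Val — nonsynonymous.
Codon 8: CAA Gln / CAG Gln — synonymous.
Codon 9: CAC His / CAC His — identical.
Codon 10: AAG Lys / GAC Asp — nonsynonymous.
Nonsynonymous differences: 3.

3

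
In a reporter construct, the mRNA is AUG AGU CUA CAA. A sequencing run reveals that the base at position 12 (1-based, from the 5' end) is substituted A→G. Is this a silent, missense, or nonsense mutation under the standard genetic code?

Position 12 falls in codon 4: CAA → Gln.
After the substitution the codon is CAG → Gln.
Both encode Gln, so the change is synonymous.

silent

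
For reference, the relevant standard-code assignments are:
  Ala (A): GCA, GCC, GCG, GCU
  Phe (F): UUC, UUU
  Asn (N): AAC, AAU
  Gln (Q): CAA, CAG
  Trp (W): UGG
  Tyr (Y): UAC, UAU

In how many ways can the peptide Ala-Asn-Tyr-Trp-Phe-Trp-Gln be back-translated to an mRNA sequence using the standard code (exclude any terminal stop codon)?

64

Ala: 4 codons.
Asn: 2 codons.
Tyr: 2 codons.
Trp: 1 codon.
Phe: 2 codons.
Trp: 1 codon.
Gln: 2 codons.
4 × 2 × 2 × 1 × 2 × 1 × 2 = 64.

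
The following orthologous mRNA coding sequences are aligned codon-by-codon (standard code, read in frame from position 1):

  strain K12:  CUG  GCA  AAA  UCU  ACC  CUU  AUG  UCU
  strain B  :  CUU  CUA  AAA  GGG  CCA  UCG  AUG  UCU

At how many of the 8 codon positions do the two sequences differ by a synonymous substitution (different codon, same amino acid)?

Codon 1: CUG Leu / CUU Leu — synonymous.
Codon 2: GCA Ala / CUA Leu — nonsynonymous.
Codon 3: AAA Lys / AAA Lys — identical.
Codon 4: UCU Ser / GGG Gly — nonsynonymous.
Codon 5: ACC Thr / CCA Pro — nonsynonymous.
Codon 6: CUU Leu / UCG Ser — nonsynonymous.
Codon 7: AUG Met / AUG Met — identical.
Codon 8: UCU Ser / UCU Ser — identical.
Synonymous differences: 1.

1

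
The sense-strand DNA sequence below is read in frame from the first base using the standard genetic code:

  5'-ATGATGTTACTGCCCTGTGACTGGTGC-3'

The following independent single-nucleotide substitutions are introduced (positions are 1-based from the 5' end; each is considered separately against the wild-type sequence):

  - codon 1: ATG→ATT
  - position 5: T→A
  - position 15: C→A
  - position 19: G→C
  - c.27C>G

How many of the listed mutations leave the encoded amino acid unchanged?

Codon 1: ATG (Met) → ATT (Ile) — missense.
Codon 2: ATG (Met) → AAG (Lys) — missense.
Codon 5: CCC (Pro) → CCA (Pro) — synonymous.
Codon 7: GAC (Asp) → CAC (His) — missense.
Codon 9: TGC (Cys) → TGG (Trp) — missense.
Synonymous: 1 of 5.

1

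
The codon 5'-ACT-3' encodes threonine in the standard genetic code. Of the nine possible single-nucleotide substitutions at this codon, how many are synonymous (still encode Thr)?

3

Position 1: none → 0 synonymous.
Position 2: none → 0 synonymous.
Position 3: ACC, ACA, ACG → 3 synonymous.
Total: 0 + 0 + 3 = 3.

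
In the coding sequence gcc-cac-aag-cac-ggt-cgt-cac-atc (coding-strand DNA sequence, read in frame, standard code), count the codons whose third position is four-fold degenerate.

3

Codon 1 GCC (Ala): third position 4-fold.
Codon 2 CAC (His): third position 2-fold.
Codon 3 AAG (Lys): third position 2-fold.
Codon 4 CAC (His): third position 2-fold.
Codon 5 GGT (Gly): third position 4-fold.
Codon 6 CGT (Arg): third position 4-fold.
Codon 7 CAC (His): third position 2-fold.
Codon 8 ATC (Ile): third position 3-fold.
Four-fold degenerate third positions: 3.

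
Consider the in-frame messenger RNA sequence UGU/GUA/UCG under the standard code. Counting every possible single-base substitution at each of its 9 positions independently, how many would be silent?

7

Codon 1 (UGU, Cys): 1 synonymous substitution.
Codon 2 (GUA, Val): 3 synonymous substitutions.
Codon 3 (UCG, Ser): 3 synonymous substitutions.
Total: 1 + 3 + 3 = 7.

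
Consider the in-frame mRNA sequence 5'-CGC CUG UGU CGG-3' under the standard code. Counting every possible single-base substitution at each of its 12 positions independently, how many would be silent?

Codon 1 (CGC, Arg): 3 synonymous substitutions.
Codon 2 (CUG, Leu): 4 synonymous substitutions.
Codon 3 (UGU, Cys): 1 synonymous substitution.
Codon 4 (CGG, Arg): 4 synonymous substitutions.
Total: 3 + 4 + 1 + 4 = 12.

12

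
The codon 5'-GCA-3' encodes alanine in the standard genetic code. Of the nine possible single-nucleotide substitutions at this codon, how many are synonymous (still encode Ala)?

3

Position 1: none → 0 synonymous.
Position 2: none → 0 synonymous.
Position 3: GCU, GCC, GCG → 3 synonymous.
Total: 0 + 0 + 3 = 3.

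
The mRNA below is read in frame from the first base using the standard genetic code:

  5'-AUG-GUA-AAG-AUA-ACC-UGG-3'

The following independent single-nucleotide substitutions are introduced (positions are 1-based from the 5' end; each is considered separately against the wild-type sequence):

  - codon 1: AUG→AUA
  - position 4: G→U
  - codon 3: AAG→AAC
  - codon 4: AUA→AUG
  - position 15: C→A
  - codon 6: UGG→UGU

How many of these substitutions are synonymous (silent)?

1

Codon 1: AUG (Met) → AUA (Ile) — missense.
Codon 2: GUA (Val) → UUA (Leu) — missense.
Codon 3: AAG (Lys) → AAC (Asn) — missense.
Codon 4: AUA (Ile) → AUG (Met) — missense.
Codon 5: ACC (Thr) → ACA (Thr) — synonymous.
Codon 6: UGG (Trp) → UGU (Cys) — missense.
Synonymous: 1 of 6.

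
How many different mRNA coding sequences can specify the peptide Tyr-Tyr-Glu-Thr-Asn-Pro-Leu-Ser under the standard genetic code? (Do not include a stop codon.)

9216

Tyr: 2 codons.
Tyr: 2 codons.
Glu: 2 codons.
Thr: 4 codons.
Asn: 2 codons.
Pro: 4 codons.
Leu: 6 codons.
Ser: 6 codons.
2 × 2 × 2 × 4 × 2 × 4 × 6 × 6 = 9216.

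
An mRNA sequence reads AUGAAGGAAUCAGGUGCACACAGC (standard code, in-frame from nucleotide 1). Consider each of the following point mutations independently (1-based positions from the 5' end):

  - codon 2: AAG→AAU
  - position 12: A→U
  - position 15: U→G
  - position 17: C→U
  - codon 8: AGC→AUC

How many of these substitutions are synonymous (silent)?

2

Codon 2: AAG (Lys) → AAU (Asn) — missense.
Codon 4: UCA (Ser) → UCU (Ser) — synonymous.
Codon 5: GGU (Gly) → GGG (Gly) — synonymous.
Codon 6: GCA (Ala) → GUA (Val) — missense.
Codon 8: AGC (Ser) → AUC (Ile) — missense.
Synonymous: 2 of 5.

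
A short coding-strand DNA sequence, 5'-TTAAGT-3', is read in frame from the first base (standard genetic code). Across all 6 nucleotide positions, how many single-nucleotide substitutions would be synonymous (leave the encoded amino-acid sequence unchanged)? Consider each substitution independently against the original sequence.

3

Codon 1 (TTA, Leu): 2 synonymous substitutions.
Codon 2 (AGT, Ser): 1 synonymous substitution.
Total: 2 + 1 = 3.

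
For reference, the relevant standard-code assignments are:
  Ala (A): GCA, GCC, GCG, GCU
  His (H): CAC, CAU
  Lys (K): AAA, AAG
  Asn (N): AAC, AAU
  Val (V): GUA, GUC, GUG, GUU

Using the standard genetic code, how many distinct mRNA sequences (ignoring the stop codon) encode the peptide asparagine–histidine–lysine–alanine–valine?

128

Asn: 2 codons.
His: 2 codons.
Lys: 2 codons.
Ala: 4 codons.
Val: 4 codons.
2 × 2 × 2 × 4 × 4 = 128.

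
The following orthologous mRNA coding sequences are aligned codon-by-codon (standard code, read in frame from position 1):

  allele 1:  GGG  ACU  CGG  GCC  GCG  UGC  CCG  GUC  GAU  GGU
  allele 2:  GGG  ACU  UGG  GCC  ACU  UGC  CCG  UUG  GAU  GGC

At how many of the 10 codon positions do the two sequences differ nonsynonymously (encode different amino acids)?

Codon 1: GGG Gly / GGG Gly — identical.
Codon 2: ACU Thr / ACU Thr — identical.
Codon 3: CGG Arg / UGG Trp — nonsynonymous.
Codon 4: GCC Ala / GCC Ala — identical.
Codon 5: GCG Ala / ACU Thr — nonsynonymous.
Codon 6: UGC Cys / UGC Cys — identical.
Codon 7: CCG Pro / CCG Pro — identical.
Codon 8: GUC Val / UUG Leu — nonsynonymous.
Codon 9: GAU Asp / GAU Asp — identical.
Codon 10: GGU Gly / GGC Gly — synonymous.
Nonsynonymous differences: 3.

3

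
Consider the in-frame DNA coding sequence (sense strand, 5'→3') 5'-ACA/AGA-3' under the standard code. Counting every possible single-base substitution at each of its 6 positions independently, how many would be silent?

5

Codon 1 (ACA, Thr): 3 synonymous substitutions.
Codon 2 (AGA, Arg): 2 synonymous substitutions.
Total: 3 + 2 = 5.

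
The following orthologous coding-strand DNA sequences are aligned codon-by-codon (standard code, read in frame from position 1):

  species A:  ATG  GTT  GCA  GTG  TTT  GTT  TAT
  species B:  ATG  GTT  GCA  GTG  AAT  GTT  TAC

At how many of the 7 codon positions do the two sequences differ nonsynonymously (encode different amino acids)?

1

Codon 1: ATG Met / ATG Met — identical.
Codon 2: GTT Val / GTT Val — identical.
Codon 3: GCA Ala / GCA Ala — identical.
Codon 4: GTG Val / GTG Val — identical.
Codon 5: TTT Phe / AAT Asn — nonsynonymous.
Codon 6: GTT Val / GTT Val — identical.
Codon 7: TAT Tyr / TAC Tyr — synonymous.
Nonsynonymous differences: 1.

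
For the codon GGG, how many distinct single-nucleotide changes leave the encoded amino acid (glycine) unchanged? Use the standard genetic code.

3

Position 1: none → 0 synonymous.
Position 2: none → 0 synonymous.
Position 3: GGU, GGC, GGA → 3 synonymous.
Total: 0 + 0 + 3 = 3.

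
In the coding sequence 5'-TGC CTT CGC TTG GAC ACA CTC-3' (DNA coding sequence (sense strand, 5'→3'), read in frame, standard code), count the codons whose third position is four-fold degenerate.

4

Codon 1 TGC (Cys): third position 2-fold.
Codon 2 CTT (Leu): third position 4-fold.
Codon 3 CGC (Arg): third position 4-fold.
Codon 4 TTG (Leu): third position 2-fold.
Codon 5 GAC (Asp): third position 2-fold.
Codon 6 ACA (Thr): third position 4-fold.
Codon 7 CTC (Leu): third position 4-fold.
Four-fold degenerate third positions: 4.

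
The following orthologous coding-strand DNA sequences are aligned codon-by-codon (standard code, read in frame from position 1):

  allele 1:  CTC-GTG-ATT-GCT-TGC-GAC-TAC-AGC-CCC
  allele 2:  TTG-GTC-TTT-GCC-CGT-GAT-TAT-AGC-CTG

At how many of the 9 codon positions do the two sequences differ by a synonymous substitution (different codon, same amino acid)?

Codon 1: CTC Leu / TTG Leu — synonymous.
Codon 2: GTG Val / GTC Val — synonymous.
Codon 3: ATT Ile / TTT Phe — nonsynonymous.
Codon 4: GCT Ala / GCC Ala — synonymous.
Codon 5: TGC Cys / CGT Arg — nonsynonymous.
Codon 6: GAC Asp / GAT Asp — synonymous.
Codon 7: TAC Tyr / TAT Tyr — synonymous.
Codon 8: AGC Ser / AGC Ser — identical.
Codon 9: CCC Pro / CTG Leu — nonsynonymous.
Synonymous differences: 5.

5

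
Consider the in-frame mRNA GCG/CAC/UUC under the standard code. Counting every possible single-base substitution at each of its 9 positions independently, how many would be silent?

Codon 1 (GCG, Ala): 3 synonymous substitutions.
Codon 2 (CAC, His): 1 synonymous substitution.
Codon 3 (UUC, Phe): 1 synonymous substitution.
Total: 3 + 1 + 1 = 5.

5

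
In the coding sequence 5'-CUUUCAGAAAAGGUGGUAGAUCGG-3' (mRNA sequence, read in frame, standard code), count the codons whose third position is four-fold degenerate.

5

Codon 1 CUU (Leu): third position 4-fold.
Codon 2 UCA (Ser): third position 4-fold.
Codon 3 GAA (Glu): third position 2-fold.
Codon 4 AAG (Lys): third position 2-fold.
Codon 5 GUG (Val): third position 4-fold.
Codon 6 GUA (Val): third position 4-fold.
Codon 7 GAU (Asp): third position 2-fold.
Codon 8 CGG (Arg): third position 4-fold.
Four-fold degenerate third positions: 5.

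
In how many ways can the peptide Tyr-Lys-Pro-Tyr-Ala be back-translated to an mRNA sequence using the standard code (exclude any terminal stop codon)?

Tyr: 2 codons.
Lys: 2 codons.
Pro: 4 codons.
Tyr: 2 codons.
Ala: 4 codons.
2 × 2 × 4 × 2 × 4 = 128.

128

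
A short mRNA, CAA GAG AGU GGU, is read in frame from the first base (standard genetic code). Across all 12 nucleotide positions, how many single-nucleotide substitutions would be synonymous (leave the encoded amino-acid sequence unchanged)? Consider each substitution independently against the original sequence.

Codon 1 (CAA, Gln): 1 synonymous substitution.
Codon 2 (GAG, Glu): 1 synonymous substitution.
Codon 3 (AGU, Ser): 1 synonymous substitution.
Codon 4 (GGU, Gly): 3 synonymous substitutions.
Total: 1 + 1 + 1 + 3 = 6.

6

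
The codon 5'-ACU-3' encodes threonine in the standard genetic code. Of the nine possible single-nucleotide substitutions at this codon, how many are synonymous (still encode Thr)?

Position 1: none → 0 synonymous.
Position 2: none → 0 synonymous.
Position 3: ACC, ACA, ACG → 3 synonymous.
Total: 0 + 0 + 3 = 3.

3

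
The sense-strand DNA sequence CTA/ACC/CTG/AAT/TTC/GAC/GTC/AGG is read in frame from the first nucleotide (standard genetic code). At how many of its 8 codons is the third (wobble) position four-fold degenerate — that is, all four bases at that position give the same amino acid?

Codon 1 CTA (Leu): third position 4-fold.
Codon 2 ACC (Thr): third position 4-fold.
Codon 3 CTG (Leu): third position 4-fold.
Codon 4 AAT (Asn): third position 2-fold.
Codon 5 TTC (Phe): third position 2-fold.
Codon 6 GAC (Asp): third position 2-fold.
Codon 7 GTC (Val): third position 4-fold.
Codon 8 AGG (Arg): third position 2-fold.
Four-fold degenerate third positions: 4.

4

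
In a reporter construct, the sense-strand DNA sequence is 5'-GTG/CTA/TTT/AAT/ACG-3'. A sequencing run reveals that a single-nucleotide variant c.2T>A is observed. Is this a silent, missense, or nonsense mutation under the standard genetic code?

Position 2 falls in codon 1: GTG → Val.
After the substitution the codon is GAG → Glu.
Val ≠ Glu, so this is a missense mutation.

missense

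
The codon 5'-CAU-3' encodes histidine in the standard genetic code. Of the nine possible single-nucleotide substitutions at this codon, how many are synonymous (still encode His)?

1

Position 1: none → 0 synonymous.
Position 2: none → 0 synonymous.
Position 3: CAC → 1 synonymous.
Total: 0 + 0 + 1 = 1.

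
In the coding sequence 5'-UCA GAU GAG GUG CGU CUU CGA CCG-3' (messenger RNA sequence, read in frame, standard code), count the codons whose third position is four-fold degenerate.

Codon 1 UCA (Ser): third position 4-fold.
Codon 2 GAU (Asp): third position 2-fold.
Codon 3 GAG (Glu): third position 2-fold.
Codon 4 GUG (Val): third position 4-fold.
Codon 5 CGU (Arg): third position 4-fold.
Codon 6 CUU (Leu): third position 4-fold.
Codon 7 CGA (Arg): third position 4-fold.
Codon 8 CCG (Pro): third position 4-fold.
Four-fold degenerate third positions: 6.

6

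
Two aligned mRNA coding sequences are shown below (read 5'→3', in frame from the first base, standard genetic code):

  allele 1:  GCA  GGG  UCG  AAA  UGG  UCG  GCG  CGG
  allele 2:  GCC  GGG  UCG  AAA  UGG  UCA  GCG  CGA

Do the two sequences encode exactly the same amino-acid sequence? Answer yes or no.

Codon 1: GCA Ala / GCC Ala — synonymous.
Codon 2: GGG Gly / GGG Gly — identical.
Codon 3: UCG Ser / UCG Ser — identical.
Codon 4: AAA Lys / AAA Lys — identical.
Codon 5: UGG Trp / UGG Trp — identical.
Codon 6: UCG Ser / UCA Ser — synonymous.
Codon 7: GCG Ala / GCG Ala — identical.
Codon 8: CGG Arg / CGA Arg — synonymous.
Nonsynonymous differences: 0 → same protein.

yes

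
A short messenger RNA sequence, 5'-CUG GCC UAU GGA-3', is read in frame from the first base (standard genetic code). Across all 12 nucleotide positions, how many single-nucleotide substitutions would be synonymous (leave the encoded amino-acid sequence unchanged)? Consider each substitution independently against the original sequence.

Codon 1 (CUG, Leu): 4 synonymous substitutions.
Codon 2 (GCC, Ala): 3 synonymous substitutions.
Codon 3 (UAU, Tyr): 1 synonymous substitution.
Codon 4 (GGA, Gly): 3 synonymous substitutions.
Total: 4 + 3 + 1 + 3 = 11.

11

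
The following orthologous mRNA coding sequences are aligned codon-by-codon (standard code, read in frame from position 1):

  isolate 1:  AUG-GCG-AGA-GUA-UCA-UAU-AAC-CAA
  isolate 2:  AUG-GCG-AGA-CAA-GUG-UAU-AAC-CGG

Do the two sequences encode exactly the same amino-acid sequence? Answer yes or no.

Codon 1: AUG Met / AUG Met — identical.
Codon 2: GCG Ala / GCG Ala — identical.
Codon 3: AGA Arg / AGA Arg — identical.
Codon 4: GUA Val / CAA Gln — nonsynonymous.
Codon 5: UCA Ser / GUG Val — nonsynonymous.
Codon 6: UAU Tyr / UAU Tyr — identical.
Codon 7: AAC Asn / AAC Asn — identical.
Codon 8: CAA Gln / CGG Arg — nonsynonymous.
Nonsynonymous differences: 3 → different protein.

no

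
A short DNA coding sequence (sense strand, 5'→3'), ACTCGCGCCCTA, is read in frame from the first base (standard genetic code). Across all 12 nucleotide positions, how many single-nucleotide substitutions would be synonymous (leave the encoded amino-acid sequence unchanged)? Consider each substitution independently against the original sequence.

Codon 1 (ACT, Thr): 3 synonymous substitutions.
Codon 2 (CGC, Arg): 3 synonymous substitutions.
Codon 3 (GCC, Ala): 3 synonymous substitutions.
Codon 4 (CTA, Leu): 4 synonymous substitutions.
Total: 3 + 3 + 3 + 4 = 13.

13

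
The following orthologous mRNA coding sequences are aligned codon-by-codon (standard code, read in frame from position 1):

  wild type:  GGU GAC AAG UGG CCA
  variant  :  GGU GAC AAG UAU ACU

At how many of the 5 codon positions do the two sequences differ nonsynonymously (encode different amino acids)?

Codon 1: GGU Gly / GGU Gly — identical.
Codon 2: GAC Asp / GAC Asp — identical.
Codon 3: AAG Lys / AAG Lys — identical.
Codon 4: UGG Trp / UAU Tyr — nonsynonymous.
Codon 5: CCA Pro / ACU Thr — nonsynonymous.
Nonsynonymous differences: 2.

2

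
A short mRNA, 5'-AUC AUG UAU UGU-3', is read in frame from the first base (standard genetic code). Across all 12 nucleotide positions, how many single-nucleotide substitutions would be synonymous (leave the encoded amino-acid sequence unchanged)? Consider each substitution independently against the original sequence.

Codon 1 (AUC, Ile): 2 synonymous substitutions.
Codon 2 (AUG, Met): 0 synonymous substitutions.
Codon 3 (UAU, Tyr): 1 synonymous substitution.
Codon 4 (UGU, Cys): 1 synonymous substitution.
Total: 2 + 0 + 1 + 1 = 4.

4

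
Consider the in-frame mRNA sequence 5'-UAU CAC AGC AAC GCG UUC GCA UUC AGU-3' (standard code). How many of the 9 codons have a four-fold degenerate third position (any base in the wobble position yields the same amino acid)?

Codon 1 UAU (Tyr): third position 2-fold.
Codon 2 CAC (His): third position 2-fold.
Codon 3 AGC (Ser): third position 2-fold.
Codon 4 AAC (Asn): third position 2-fold.
Codon 5 GCG (Ala): third position 4-fold.
Codon 6 UUC (Phe): third position 2-fold.
Codon 7 GCA (Ala): third position 4-fold.
Codon 8 UUC (Phe): third position 2-fold.
Codon 9 AGU (Ser): third position 2-fold.
Four-fold degenerate third positions: 2.

2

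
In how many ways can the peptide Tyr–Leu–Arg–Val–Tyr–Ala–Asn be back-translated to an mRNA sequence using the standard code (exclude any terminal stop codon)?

4608

Tyr: 2 codons.
Leu: 6 codons.
Arg: 6 codons.
Val: 4 codons.
Tyr: 2 codons.
Ala: 4 codons.
Asn: 2 codons.
2 × 6 × 6 × 4 × 2 × 4 × 2 = 4608.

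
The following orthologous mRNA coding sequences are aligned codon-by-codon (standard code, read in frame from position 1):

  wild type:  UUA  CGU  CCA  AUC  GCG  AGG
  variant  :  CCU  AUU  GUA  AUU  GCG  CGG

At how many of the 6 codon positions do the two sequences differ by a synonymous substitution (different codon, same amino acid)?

2

Codon 1: UUA Leu / CCU Pro — nonsynonymous.
Codon 2: CGU Arg / AUU Ile — nonsynonymous.
Codon 3: CCA Pro / GUA Val — nonsynonymous.
Codon 4: AUC Ile / AUU Ile — synonymous.
Codon 5: GCG Ala / GCG Ala — identical.
Codon 6: AGG Arg / CGG Arg — synonymous.
Synonymous differences: 2.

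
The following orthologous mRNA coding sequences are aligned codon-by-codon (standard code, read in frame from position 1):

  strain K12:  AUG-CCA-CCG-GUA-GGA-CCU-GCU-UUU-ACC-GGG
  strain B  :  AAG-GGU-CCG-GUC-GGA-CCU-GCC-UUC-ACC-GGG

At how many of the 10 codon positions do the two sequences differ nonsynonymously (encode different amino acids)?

2

Codon 1: AUG Met / AAG Lys — nonsynonymous.
Codon 2: CCA Pro / GGU Gly — nonsynonymous.
Codon 3: CCG Pro / CCG Pro — identical.
Codon 4: GUA Val / GUC Val — synonymous.
Codon 5: GGA Gly / GGA Gly — identical.
Codon 6: CCU Pro / CCU Pro — identical.
Codon 7: GCU Ala / GCC Ala — synonymous.
Codon 8: UUU Phe / UUC Phe — synonymous.
Codon 9: ACC Thr / ACC Thr — identical.
Codon 10: GGG Gly / GGG Gly — identical.
Nonsynonymous differences: 2.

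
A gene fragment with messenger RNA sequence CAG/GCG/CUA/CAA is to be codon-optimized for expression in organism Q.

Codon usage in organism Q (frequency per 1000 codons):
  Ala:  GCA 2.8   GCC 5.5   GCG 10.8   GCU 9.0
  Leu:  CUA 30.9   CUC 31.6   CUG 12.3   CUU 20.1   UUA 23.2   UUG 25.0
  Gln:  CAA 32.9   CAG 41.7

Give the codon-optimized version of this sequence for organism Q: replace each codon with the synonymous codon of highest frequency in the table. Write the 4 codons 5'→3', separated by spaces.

CAG GCG CUC CAG

Codon 1 (Gln): best is CAG at 41.7.
Codon 2 (Ala): best is GCG at 10.8.
Codon 3 (Leu): best is CUC at 31.6.
Codon 4 (Gln): best is CAG at 41.7.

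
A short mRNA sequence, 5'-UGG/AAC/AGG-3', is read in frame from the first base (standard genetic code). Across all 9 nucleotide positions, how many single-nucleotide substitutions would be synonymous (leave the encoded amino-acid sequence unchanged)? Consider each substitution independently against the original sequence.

3

Codon 1 (UGG, Trp): 0 synonymous substitutions.
Codon 2 (AAC, Asn): 1 synonymous substitution.
Codon 3 (AGG, Arg): 2 synonymous substitutions.
Total: 0 + 1 + 2 = 3.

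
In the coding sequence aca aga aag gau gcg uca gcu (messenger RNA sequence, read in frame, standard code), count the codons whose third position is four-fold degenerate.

Codon 1 ACA (Thr): third position 4-fold.
Codon 2 AGA (Arg): third position 2-fold.
Codon 3 AAG (Lys): third position 2-fold.
Codon 4 GAU (Asp): third position 2-fold.
Codon 5 GCG (Ala): third position 4-fold.
Codon 6 UCA (Ser): third position 4-fold.
Codon 7 GCU (Ala): third position 4-fold.
Four-fold degenerate third positions: 4.

4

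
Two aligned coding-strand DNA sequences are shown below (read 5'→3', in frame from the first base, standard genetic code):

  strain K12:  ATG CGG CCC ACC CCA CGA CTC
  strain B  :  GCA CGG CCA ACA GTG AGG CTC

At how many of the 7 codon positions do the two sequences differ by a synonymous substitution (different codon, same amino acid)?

3

Codon 1: ATG Met / GCA Ala — nonsynonymous.
Codon 2: CGG Arg / CGG Arg — identical.
Codon 3: CCC Pro / CCA Pro — synonymous.
Codon 4: ACC Thr / ACA Thr — synonymous.
Codon 5: CCA Pro / GTG Val — nonsynonymous.
Codon 6: CGA Arg / AGG Arg — synonymous.
Codon 7: CTC Leu / CTC Leu — identical.
Synonymous differences: 3.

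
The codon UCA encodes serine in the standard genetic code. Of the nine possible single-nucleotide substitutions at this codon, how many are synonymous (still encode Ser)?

3

Position 1: none → 0 synonymous.
Position 2: none → 0 synonymous.
Position 3: UCU, UCC, UCG → 3 synonymous.
Total: 0 + 0 + 3 = 3.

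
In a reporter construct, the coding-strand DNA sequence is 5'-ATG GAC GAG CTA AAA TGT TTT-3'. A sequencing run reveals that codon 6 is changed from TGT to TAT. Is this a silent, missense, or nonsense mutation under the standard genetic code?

Position 17 falls in codon 6: TGT → Cys.
After the substitution the codon is TAT → Tyr.
Cys ≠ Tyr, so this is a missense mutation.

missense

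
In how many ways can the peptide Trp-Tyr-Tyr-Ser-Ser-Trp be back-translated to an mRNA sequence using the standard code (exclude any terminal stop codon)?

144

Trp: 1 codon.
Tyr: 2 codons.
Tyr: 2 codons.
Ser: 6 codons.
Ser: 6 codons.
Trp: 1 codon.
1 × 2 × 2 × 6 × 6 × 1 = 144.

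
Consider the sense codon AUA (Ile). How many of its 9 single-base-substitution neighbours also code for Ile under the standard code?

Position 1: none → 0 synonymous.
Position 2: none → 0 synonymous.
Position 3: AUU, AUC → 2 synonymous.
Total: 0 + 0 + 2 = 2.

2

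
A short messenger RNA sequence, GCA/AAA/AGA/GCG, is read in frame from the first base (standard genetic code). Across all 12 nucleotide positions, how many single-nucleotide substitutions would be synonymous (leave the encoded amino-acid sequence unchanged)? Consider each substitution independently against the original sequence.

Codon 1 (GCA, Ala): 3 synonymous substitutions.
Codon 2 (AAA, Lys): 1 synonymous substitution.
Codon 3 (AGA, Arg): 2 synonymous substitutions.
Codon 4 (GCG, Ala): 3 synonymous substitutions.
Total: 3 + 1 + 2 + 3 = 9.

9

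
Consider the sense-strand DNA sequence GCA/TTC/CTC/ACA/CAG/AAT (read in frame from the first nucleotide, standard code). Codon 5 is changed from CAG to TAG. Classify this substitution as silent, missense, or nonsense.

nonsense

Position 13 falls in codon 5: CAG → Gln.
After the substitution the codon is TAG → Stop.
The new codon is a stop codon, so this is a nonsense mutation.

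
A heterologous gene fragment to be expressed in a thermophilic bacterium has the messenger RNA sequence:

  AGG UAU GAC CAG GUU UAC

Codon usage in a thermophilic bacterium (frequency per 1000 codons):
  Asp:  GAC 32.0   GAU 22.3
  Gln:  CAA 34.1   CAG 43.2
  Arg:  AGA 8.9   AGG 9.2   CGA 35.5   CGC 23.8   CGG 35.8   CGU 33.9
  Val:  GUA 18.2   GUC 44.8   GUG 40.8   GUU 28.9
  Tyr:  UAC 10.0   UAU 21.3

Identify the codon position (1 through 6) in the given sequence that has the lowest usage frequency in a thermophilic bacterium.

Codon 1 AGG (Arg): 9.2 per 1000.
Codon 2 UAU (Tyr): 21.3 per 1000.
Codon 3 GAC (Asp): 32.0 per 1000.
Codon 4 CAG (Gln): 43.2 per 1000.
Codon 5 GUU (Val): 28.9 per 1000.
Codon 6 UAC (Tyr): 10.0 per 1000.
Lowest frequency is 9.2 at codon 1.

1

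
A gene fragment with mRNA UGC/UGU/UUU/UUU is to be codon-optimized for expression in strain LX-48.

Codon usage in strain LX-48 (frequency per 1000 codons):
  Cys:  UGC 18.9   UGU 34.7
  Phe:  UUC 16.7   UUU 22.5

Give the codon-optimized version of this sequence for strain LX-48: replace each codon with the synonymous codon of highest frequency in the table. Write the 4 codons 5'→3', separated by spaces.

Codon 1 (Cys): best is UGU at 34.7.
Codon 2 (Cys): best is UGU at 34.7.
Codon 3 (Phe): best is UUU at 22.5.
Codon 4 (Phe): best is UUU at 22.5.

UGU UGU UUU UUU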